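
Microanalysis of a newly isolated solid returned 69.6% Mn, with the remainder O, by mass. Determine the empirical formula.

Mn2O3

Assume 100 g: 69.6 g Mn, 30.4 g O.
n(Mn) = 69.6/54.94 = 1.267, n(O) = 30.4/16.00 = 1.9
Smallest is Mn at 1.267 mol; normalising gives Mn 1.000, O 1.500
Scaling by 2: Mn 2.00, O 3.00 → Mn2O3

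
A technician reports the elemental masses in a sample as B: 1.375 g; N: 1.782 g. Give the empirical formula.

n(B) = 1.375/10.81 = 0.1272, n(N) = 1.782/14.01 = 0.1272
Ratios (÷ 0.1272): B 1.000, N 1.000
Ratio ≈ 1:1, so the empirical formula is BN

BN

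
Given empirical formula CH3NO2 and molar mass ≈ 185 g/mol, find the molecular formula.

Empirical-formula mass = 61.04 g/mol
n = 185 / 61.04 = 3.03 ≈ 3
Molecular formula = (CH3NO2)3 = C3H9N3O6

C3H9N3O6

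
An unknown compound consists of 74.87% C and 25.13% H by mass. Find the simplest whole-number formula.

Assume 100 g: 74.87 g C, 25.13 g H.
n(C) = 74.87/12.01 = 6.234, n(H) = 25.13/1.008 = 24.93
Smallest is C at 6.234 mol; normalising gives C 1.000, H 3.999
→ CH4

CH4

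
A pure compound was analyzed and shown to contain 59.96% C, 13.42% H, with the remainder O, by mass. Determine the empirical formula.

Assume 100 g: 59.96 g C, 13.42 g H, 26.62 g O.
n(C) = 59.96/12.01 = 4.993, n(H) = 13.42/1.008 = 13.31, n(O) = 26.62/16.00 = 1.664
Smallest is O at 1.664 mol; normalising gives C 3.001, H 8.002, O 1.000
→ C3H8O

C3H8O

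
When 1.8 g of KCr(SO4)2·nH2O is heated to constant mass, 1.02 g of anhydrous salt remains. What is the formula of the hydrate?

KCr(SO4)2·12H2O

Mass of water lost = 1.8 − 1.02 = 0.78 g → 0.78 / 18.02 = 0.04329 mol H2O
Molar mass of KCr(SO4)2 = 283.24 g/mol → mol KCr(SO4)2 = 1.02 / 283.24 = 0.003601
n = 0.04329 / 0.003601 = 12.02 ≈ 12 → KCr(SO4)2·12H2O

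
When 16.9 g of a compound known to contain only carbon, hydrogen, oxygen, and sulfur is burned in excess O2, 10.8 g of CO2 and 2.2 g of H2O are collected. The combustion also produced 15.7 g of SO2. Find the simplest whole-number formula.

mol C = 10.8 / 44.01 = 0.2454; mass C = 0.2454 × 12.01 = 2.947 g
mol H = 2 × (2.2 / 18.02) = 0.2442; mass H = 0.2442 × 1.008 = 0.2461 g
mol S = 15.7 / 64.07 = 0.2450; mass S = 7.859 g
mass O = 16.9 − (11.05) = 5.848 g → mol O = 0.3655
Divide by the smallest (0.2442 mol H): C 1.005, H 1.000, O 1.497, S 1.004
Scaling by 2: C 2.01, H 2.00, O 2.99, S 2.01 → C2H2O3S2

C2H2O3S2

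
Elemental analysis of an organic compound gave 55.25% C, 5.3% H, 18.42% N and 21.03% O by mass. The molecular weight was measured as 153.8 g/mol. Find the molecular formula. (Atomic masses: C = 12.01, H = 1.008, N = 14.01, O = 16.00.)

C7H8N2O2

Assume 100 g: 55.25 g C, 5.3 g H, 18.42 g N, 21.03 g O.
Moles — C: 55.25 / 12.01 = 4.6 mol; H: 5.3 / 1.008 = 5.258 mol; N: 18.42 / 14.01 = 1.315 mol; O: 21.03 / 16.00 = 1.314 mol
Smallest is O at 1.314 mol; normalising gives C 3.500, H 4.000, N 1.000, O 1.000
Multiply by 2: C 7.00, H 8.00, N 2.00, O 2.00 → C7H8N2O2
Empirical-formula mass = 152.15 g/mol
n = 153.8 / 152.15 = 1.01 ≈ 1
Molecular formula = empirical formula = C7H8N2O2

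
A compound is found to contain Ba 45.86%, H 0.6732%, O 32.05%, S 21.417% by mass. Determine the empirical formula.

BaH2O6S2

Assume 100 g: 45.86 g Ba, 0.6732 g H, 32.05 g O, 21.417 g S.
Moles — Ba: 45.86 / 137.33 = 0.3339 mol; H: 0.6732 / 1.008 = 0.6679 mol; O: 32.05 / 16.00 = 2.003 mol; S: 21.417 / 32.07 = 0.6678 mol
Ratios (÷ 0.3339): Ba 1.000, H 2.000, O 5.998, S 2.000
Ratio ≈ 1:2:6:2, so the empirical formula is BaH2O6S2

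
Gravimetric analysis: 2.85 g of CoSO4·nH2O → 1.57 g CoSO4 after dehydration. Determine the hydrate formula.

Mass of water lost = 2.85 − 1.57 = 1.28 g → 1.28 / 18.02 = 0.07103 mol H2O
Molar mass of CoSO4 = 155.00 g/mol → mol CoSO4 = 1.57 / 155.00 = 0.01013
n = 0.07103 / 0.01013 = 7.01 ≈ 7 → CoSO4·7H2O

CoSO4·7H2O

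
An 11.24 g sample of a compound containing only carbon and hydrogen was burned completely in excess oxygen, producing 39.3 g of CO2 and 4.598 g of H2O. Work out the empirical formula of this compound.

C7H4

mol C = 39.3 / 44.01 = 0.8930; mass C = 0.8930 × 12.01 = 10.72 g
mol H = 2 × (4.598 / 18.02) = 0.5103; mass H = 0.5103 × 1.008 = 0.5144 g
Divide by the smallest (0.5103 mol H): C 1.750, H 1.000
Scaling by 4: C 7.00, H 4.00 → C7H4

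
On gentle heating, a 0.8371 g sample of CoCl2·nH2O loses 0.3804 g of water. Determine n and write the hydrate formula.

CoCl2·6H2O

Mass of anhydrous CoCl2 = 0.8371 − 0.3804 = 0.4567 g
mol H2O = 0.3804 / 18.02 = 0.02111
Molar mass of CoCl2 = 129.83 g/mol → mol CoCl2 = 0.4567 / 129.83 = 0.003518
n = 0.02111 / 0.003518 = 6.00 ≈ 6 → CoCl2·6H2O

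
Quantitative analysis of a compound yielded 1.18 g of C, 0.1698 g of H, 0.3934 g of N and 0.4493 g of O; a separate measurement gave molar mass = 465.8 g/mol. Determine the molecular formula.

n(C) = 1.18/12.01 = 0.09825, n(H) = 0.1698/1.008 = 0.1685, n(N) = 0.3934/14.01 = 0.02808, n(O) = 0.4493/16.00 = 0.02808
Smallest is N at 0.02808 mol; normalising gives C 3.499, H 5.999, N 1.000, O 1.000
Scaling by 2: C 7.00, H 12.00, N 2.00, O 2.00 → C7H12N2O2
Empirical-formula mass = 156.19 g/mol
n = 465.8 / 156.19 = 2.98 ≈ 3
Molecular formula = (C7H12N2O2)×3 = C21H36N6O6

C21H36N6O6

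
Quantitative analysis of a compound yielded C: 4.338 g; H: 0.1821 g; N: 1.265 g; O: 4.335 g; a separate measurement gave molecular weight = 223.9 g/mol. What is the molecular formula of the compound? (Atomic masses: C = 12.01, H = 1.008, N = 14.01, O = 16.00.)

C: 4.338 g ÷ 12.01 g/mol = 0.3612 mol
H: 0.1821 g ÷ 1.008 g/mol = 0.1807 mol
N: 1.265 g ÷ 14.01 g/mol = 0.09029 mol
O: 4.335 g ÷ 16.00 g/mol = 0.2709 mol
Smallest is N at 0.09029 mol; normalising gives C 4.000, H 2.001, N 1.000, O 3.001
≈ 4:2:1:3 → C4H2NO3
Empirical-formula mass = 112.07 g/mol
n = 223.9 / 112.07 = 2.00 ≈ 2
Molecular formula = (C4H2NO3)×2 = C8H4N2O6

C8H4N2O6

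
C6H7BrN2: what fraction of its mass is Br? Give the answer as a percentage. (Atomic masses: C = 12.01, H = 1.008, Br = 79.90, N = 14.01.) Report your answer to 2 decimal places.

Molar mass = 6(12.01) + 7(1.008) + 1(79.90) + 2(14.01) = 187.036 g/mol
Mass of Br per mole = 1 × 79.90 = 79.900 g
% Br = 79.900 / 187.036 × 100 = 42.72%

42.72%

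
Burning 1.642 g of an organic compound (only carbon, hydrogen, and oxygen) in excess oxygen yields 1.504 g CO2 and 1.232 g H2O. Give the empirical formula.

mol C = 1.504 / 44.01 = 0.03417; mass C = 0.03417 × 12.01 = 0.4104 g
mol H = 2 × (1.232 / 18.02) = 0.1367; mass H = 0.1367 × 1.008 = 0.1378 g
mass O = 1.642 − (0.5483) = 1.094 g → mol O = 0.06836
Smallest is C at 0.03417 mol; normalising gives C 1.000, H 4.001, O 2.000
≈ 1:4:2 → CH4O2

CH4O2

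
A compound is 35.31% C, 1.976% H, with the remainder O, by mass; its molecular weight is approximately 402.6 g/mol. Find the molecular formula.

Assume 100 g: 35.31 g C, 1.976 g H, 62.714 g O.
n(C) = 35.31/12.01 = 2.94, n(H) = 1.976/1.008 = 1.96, n(O) = 62.714/16.00 = 3.92
Ratios (÷ 1.96): C 1.500, H 1.000, O 1.999
Scaling by 2: C 3.00, H 2.00, O 4.00 → C3H2O4
Empirical-formula mass = 102.05 g/mol
n = 402.6 / 102.05 = 3.95 ≈ 4
Molecular formula = (C3H2O4)×4 = C12H8O16

C12H8O16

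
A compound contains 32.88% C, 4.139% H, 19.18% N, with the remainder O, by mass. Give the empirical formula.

Assume 100 g: 32.88 g C, 4.139 g H, 19.18 g N, 43.801 g O.
Moles — C: 32.88 / 12.01 = 2.738 mol; H: 4.139 / 1.008 = 4.106 mol; N: 19.18 / 14.01 = 1.369 mol; O: 43.801 / 16.00 = 2.738 mol
Ratios (÷ 1.369): C 2.000, H 2.999, N 1.000, O 2.000
Ratio ≈ 2:3:1:2, so the empirical formula is C2H3NO2

C2H3NO2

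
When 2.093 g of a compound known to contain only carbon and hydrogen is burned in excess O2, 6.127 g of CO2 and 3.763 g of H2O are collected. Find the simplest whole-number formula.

CH3

mol C = 6.127 / 44.01 = 0.1392; mass C = 0.1392 × 12.01 = 1.672 g
mol H = 2 × (3.763 / 18.02) = 0.4176; mass H = 0.4176 × 1.008 = 0.4210 g
Divide by the smallest (0.1392 mol C): C 1.000, H 3.000
Ratio ≈ 1:3, so the empirical formula is CH3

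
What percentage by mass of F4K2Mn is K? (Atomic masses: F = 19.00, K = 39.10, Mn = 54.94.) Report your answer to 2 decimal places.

Molar mass = 4(19.00) + 2(39.10) + 1(54.94) = 209.140 g/mol
Mass of K per mole = 2 × 39.10 = 78.200 g
% K = 78.200 / 209.140 × 100 = 37.39%

37.39%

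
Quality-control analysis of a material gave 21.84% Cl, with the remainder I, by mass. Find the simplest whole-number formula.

ClI

Assume 100 g: 21.84 g Cl, 78.16 g I.
Moles — Cl: 21.84 / 35.45 = 0.6161 mol; I: 78.16 / 126.90 = 0.6159 mol
Smallest is I at 0.6159 mol; normalising gives Cl 1.000, I 1.000
Ratio ≈ 1:1, so the empirical formula is ClI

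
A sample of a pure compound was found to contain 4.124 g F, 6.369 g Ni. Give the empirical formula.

F2Ni

Moles — F: 4.124 / 19.00 = 0.2171 mol; Ni: 6.369 / 58.69 = 0.1085 mol
Smallest is Ni at 0.1085 mol; normalising gives F 2.000, Ni 1.000
≈ 2:1 → F2Ni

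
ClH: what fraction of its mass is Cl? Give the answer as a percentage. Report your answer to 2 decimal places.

97.24%

Molar mass = 1(35.45) + 1(1.008) = 36.458 g/mol
Mass of Cl per mole = 1 × 35.45 = 35.450 g
% Cl = 35.450 / 36.458 × 100 = 97.24%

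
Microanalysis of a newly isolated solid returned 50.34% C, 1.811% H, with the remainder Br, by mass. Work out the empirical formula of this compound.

C7H3Br

Assume 100 g: 50.34 g C, 1.811 g H, 47.849 g Br.
Moles — C: 50.34 / 12.01 = 4.192 mol; H: 1.811 / 1.008 = 1.797 mol; Br: 47.849 / 79.90 = 0.5989 mol
Ratios (÷ 0.5989): C 6.999, H 3.000, Br 1.000
Ratio ≈ 7:3:1, so the empirical formula is C7H3Br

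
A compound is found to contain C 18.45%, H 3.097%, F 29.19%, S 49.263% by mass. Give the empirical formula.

Assume 100 g: 18.45 g C, 3.097 g H, 29.19 g F, 49.263 g S.
C: 18.45 g ÷ 12.01 g/mol = 1.536 mol
H: 3.097 g ÷ 1.008 g/mol = 3.072 mol
F: 29.19 g ÷ 19.00 g/mol = 1.536 mol
S: 49.263 g ÷ 32.07 g/mol = 1.536 mol
Smallest is S at 1.536 mol; normalising gives C 1.000, H 2.000, F 1.000, S 1.000
Ratio ≈ 1:2:1:1, so the empirical formula is CH2FS

CH2FS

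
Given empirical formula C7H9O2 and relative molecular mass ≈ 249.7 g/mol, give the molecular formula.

Empirical-formula mass = 125.14 g/mol
n = 249.7 / 125.14 = 2.00 ≈ 2
Molecular formula = (C7H9O2)2 = C14H18O4

C14H18O4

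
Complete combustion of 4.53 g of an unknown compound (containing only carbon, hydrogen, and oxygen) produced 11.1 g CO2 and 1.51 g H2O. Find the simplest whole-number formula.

C3H2O

mol C = 11.1 / 44.01 = 0.2522; mass C = 0.2522 × 12.01 = 3.029 g
mol H = 2 × (1.51 / 18.02) = 0.1676; mass H = 0.1676 × 1.008 = 0.1689 g
mass O = 4.53 − (3.198) = 1.332 g → mol O = 0.08325
Ratios (÷ 0.08325): C 3.030, H 2.013, O 1.000
≈ 3:2:1 → C3H2O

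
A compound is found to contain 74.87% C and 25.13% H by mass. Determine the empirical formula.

CH4

Assume 100 g: 74.87 g C, 25.13 g H.
n(C) = 74.87/12.01 = 6.234, n(H) = 25.13/1.008 = 24.93
Divide by the smallest (6.234 mol C): C 1.000, H 3.999
→ CH4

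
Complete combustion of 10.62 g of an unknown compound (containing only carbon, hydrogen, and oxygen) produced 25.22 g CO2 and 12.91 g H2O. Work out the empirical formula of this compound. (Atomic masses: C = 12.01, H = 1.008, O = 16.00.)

C4H10O

mol C = 25.22 / 44.01 = 0.5731; mass C = 0.5731 × 12.01 = 6.882 g
mol H = 2 × (12.91 / 18.02) = 1.433; mass H = 1.433 × 1.008 = 1.444 g
mass O = 10.62 − (8.327) = 2.293 g → mol O = 0.1433
Divide by the smallest (0.1433 mol O): C 3.998, H 9.997, O 1.000
≈ 4:10:1 → C4H10O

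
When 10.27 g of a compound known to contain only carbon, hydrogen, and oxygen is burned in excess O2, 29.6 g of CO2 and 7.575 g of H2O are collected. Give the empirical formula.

C8H10O

mol C = 29.6 / 44.01 = 0.6726; mass C = 0.6726 × 12.01 = 8.078 g
mol H = 2 × (7.575 / 18.02) = 0.8407; mass H = 0.8407 × 1.008 = 0.8475 g
mass O = 10.27 − (8.925) = 1.345 g → mol O = 0.08406
Divide by the smallest (0.08406 mol O): C 8.001, H 10.002, O 1.000
Ratio ≈ 8:10:1, so the empirical formula is C8H10O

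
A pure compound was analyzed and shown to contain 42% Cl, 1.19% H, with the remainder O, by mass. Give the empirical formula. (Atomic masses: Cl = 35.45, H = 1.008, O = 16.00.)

Assume 100 g: 42 g Cl, 1.19 g H, 56.81 g O.
n(Cl) = 42/35.45 = 1.185, n(H) = 1.19/1.008 = 1.181, n(O) = 56.81/16.00 = 3.551
Ratios (÷ 1.181): Cl 1.004, H 1.000, O 3.008
Ratio ≈ 1:1:3, so the empirical formula is ClHO3

ClHO3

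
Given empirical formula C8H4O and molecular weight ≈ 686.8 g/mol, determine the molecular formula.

C48H24O6

Empirical-formula mass = 116.11 g/mol
n = 686.8 / 116.11 = 5.91 ≈ 6
Molecular formula = (C8H4O)6 = C48H24O6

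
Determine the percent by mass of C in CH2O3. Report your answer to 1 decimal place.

Molar mass = 1(12.01) + 2(1.008) + 3(16.00) = 62.026 g/mol
Mass of C per mole = 1 × 12.01 = 12.010 g
% C = 12.010 / 62.026 × 100 = 19.4%

19.4%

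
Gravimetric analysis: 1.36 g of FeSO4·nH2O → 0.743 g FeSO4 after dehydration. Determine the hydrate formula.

Mass of water lost = 1.36 − 0.743 = 0.617 g → 0.617 / 18.02 = 0.03424 mol H2O
Molar mass of FeSO4 = 151.92 g/mol → mol FeSO4 = 0.743 / 151.92 = 0.004891
n = 0.03424 / 0.004891 = 7.00 ≈ 7 → FeSO4·7H2O

FeSO4·7H2O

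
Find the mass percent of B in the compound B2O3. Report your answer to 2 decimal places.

31.05%

Molar mass = 2(10.81) + 3(16.00) = 69.620 g/mol
Mass of B per mole = 2 × 10.81 = 21.620 g
% B = 21.620 / 69.620 × 100 = 31.05%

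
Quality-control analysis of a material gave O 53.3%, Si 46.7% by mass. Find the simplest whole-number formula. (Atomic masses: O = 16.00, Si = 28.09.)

Assume 100 g: 53.3 g O, 46.7 g Si.
O: 53.3 g ÷ 16.00 g/mol = 3.331 mol
Si: 46.7 g ÷ 28.09 g/mol = 1.663 mol
Divide by the smallest (1.663 mol Si): O 2.004, Si 1.000
→ O2Si

O2Si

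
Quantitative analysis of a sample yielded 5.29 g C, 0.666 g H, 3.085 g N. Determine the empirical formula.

Moles — C: 5.29 / 12.01 = 0.4405 mol; H: 0.666 / 1.008 = 0.6607 mol; N: 3.085 / 14.01 = 0.2202 mol
Ratios (÷ 0.2202): C 2.000, H 3.001, N 1.000
→ C2H3N

C2H3N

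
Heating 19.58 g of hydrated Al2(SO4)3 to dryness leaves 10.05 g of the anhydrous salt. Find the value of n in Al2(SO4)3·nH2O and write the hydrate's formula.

Al2(SO4)3·18H2O

Mass of water lost = 19.58 − 10.05 = 9.53 g → 9.53 / 18.02 = 0.5289 mol H2O
Molar mass of Al2(SO4)3 = 342.17 g/mol → mol Al2(SO4)3 = 10.05 / 342.17 = 0.02937
n = 0.5289 / 0.02937 = 18.01 ≈ 18 → Al2(SO4)3·18H2O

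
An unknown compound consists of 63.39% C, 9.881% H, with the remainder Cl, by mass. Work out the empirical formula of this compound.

Assume 100 g: 63.39 g C, 9.881 g H, 26.729 g Cl.
C: 63.39 g ÷ 12.01 g/mol = 5.278 mol
H: 9.881 g ÷ 1.008 g/mol = 9.803 mol
Cl: 26.729 g ÷ 35.45 g/mol = 0.754 mol
Smallest is Cl at 0.754 mol; normalising gives C 7.000, H 13.001, Cl 1.000
Ratio ≈ 7:13:1, so the empirical formula is C7H13Cl

C7H13Cl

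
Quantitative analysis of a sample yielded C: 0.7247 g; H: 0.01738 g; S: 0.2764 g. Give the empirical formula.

C7H2S

C: 0.7247 g ÷ 12.01 g/mol = 0.06034 mol
H: 0.01738 g ÷ 1.008 g/mol = 0.01724 mol
S: 0.2764 g ÷ 32.07 g/mol = 0.008619 mol
Divide by the smallest (0.008619 mol S): C 7.001, H 2.001, S 1.000
Ratio ≈ 7:2:1, so the empirical formula is C7H2S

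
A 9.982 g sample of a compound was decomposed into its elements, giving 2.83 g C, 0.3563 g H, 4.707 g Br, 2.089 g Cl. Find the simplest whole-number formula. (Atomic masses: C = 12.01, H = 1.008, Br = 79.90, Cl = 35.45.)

C4H6BrCl

C: 2.83 g ÷ 12.01 g/mol = 0.2356 mol
H: 0.3563 g ÷ 1.008 g/mol = 0.3535 mol
Br: 4.707 g ÷ 79.90 g/mol = 0.05891 mol
Cl: 2.089 g ÷ 35.45 g/mol = 0.05893 mol
Smallest is Br at 0.05891 mol; normalising gives C 4.000, H 6.000, Br 1.000, Cl 1.000
→ C4H6BrCl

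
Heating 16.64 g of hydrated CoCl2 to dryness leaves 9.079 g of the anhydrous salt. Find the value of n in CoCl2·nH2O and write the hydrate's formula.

Mass of water lost = 16.64 − 9.079 = 7.561 g → 7.561 / 18.02 = 0.4196 mol H2O
Molar mass of CoCl2 = 129.83 g/mol → mol CoCl2 = 9.079 / 129.83 = 0.06993
n = 0.4196 / 0.06993 = 6.00 ≈ 6 → CoCl2·6H2O

CoCl2·6H2O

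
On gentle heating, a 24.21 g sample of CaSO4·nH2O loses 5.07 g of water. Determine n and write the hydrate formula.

CaSO4·2H2O

Mass of anhydrous CaSO4 = 24.21 − 5.07 = 19.14 g
mol H2O = 5.07 / 18.02 = 0.2814
Molar mass of CaSO4 = 136.15 g/mol → mol CaSO4 = 19.14 / 136.15 = 0.1406
n = 0.2814 / 0.1406 = 2.00 ≈ 2 → CaSO4·2H2O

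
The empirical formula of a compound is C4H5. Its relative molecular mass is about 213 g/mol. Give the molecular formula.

Empirical-formula mass = 53.08 g/mol
n = 213 / 53.08 = 4.01 ≈ 4
Molecular formula = (C4H5)4 = C16H20

C16H20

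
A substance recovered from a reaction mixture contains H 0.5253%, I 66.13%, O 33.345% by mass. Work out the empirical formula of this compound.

HIO4

Assume 100 g: 0.5253 g H, 66.13 g I, 33.345 g O.
n(H) = 0.5253/1.008 = 0.5211, n(I) = 66.13/126.90 = 0.5211, n(O) = 33.345/16.00 = 2.084
Ratios (÷ 0.5211): H 1.000, I 1.000, O 3.999
→ HIO4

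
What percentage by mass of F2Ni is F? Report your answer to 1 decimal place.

39.3%

Molar mass = 2(19.00) + 1(58.69) = 96.690 g/mol
Mass of F per mole = 2 × 19.00 = 38.000 g
% F = 38.000 / 96.690 × 100 = 39.3%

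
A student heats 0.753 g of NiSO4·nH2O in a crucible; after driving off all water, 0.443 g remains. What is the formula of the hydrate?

Mass of water lost = 0.753 − 0.443 = 0.31 g → 0.31 / 18.02 = 0.0172 mol H2O
Molar mass of NiSO4 = 154.76 g/mol → mol NiSO4 = 0.443 / 154.76 = 0.002862
n = 0.0172 / 0.002862 = 6.01 ≈ 6 → NiSO4·6H2O

NiSO4·6H2O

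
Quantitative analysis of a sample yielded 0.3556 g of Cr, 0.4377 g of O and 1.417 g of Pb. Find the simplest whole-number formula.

Cr: 0.3556 g ÷ 52.00 g/mol = 0.006838 mol
O: 0.4377 g ÷ 16.00 g/mol = 0.02736 mol
Pb: 1.417 g ÷ 207.2 g/mol = 0.006839 mol
Ratios (÷ 0.006838): Cr 1.000, O 4.000, Pb 1.000
Ratio ≈ 1:4:1, so the empirical formula is CrO4Pb

CrO4Pb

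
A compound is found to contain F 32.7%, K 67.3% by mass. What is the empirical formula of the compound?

Assume 100 g: 32.7 g F, 67.3 g K.
F: 32.7 g ÷ 19.00 g/mol = 1.721 mol
K: 67.3 g ÷ 39.10 g/mol = 1.721 mol
Smallest is F at 1.721 mol; normalising gives F 1.000, K 1.000
≈ 1:1 → FK

FK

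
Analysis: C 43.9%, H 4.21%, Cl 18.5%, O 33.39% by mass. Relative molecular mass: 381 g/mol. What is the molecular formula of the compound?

C14H16Cl2O8

Assume 100 g: 43.9 g C, 4.21 g H, 18.5 g Cl, 33.39 g O.
Moles — C: 43.9 / 12.01 = 3.655 mol; H: 4.21 / 1.008 = 4.177 mol; Cl: 18.5 / 35.45 = 0.5219 mol; O: 33.39 / 16.00 = 2.087 mol
Smallest is Cl at 0.5219 mol; normalising gives C 7.004, H 8.003, Cl 1.000, O 3.999
Ratio ≈ 7:8:1:4, so the empirical formula is C7H8ClO4
Empirical-formula mass = 191.58 g/mol
n = 381 / 191.58 = 1.99 ≈ 2
Molecular formula = (C7H8ClO4)×2 = C14H16Cl2O8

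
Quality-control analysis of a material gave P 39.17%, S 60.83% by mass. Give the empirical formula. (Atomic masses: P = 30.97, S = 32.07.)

P2S3

Assume 100 g: 39.17 g P, 60.83 g S.
Moles — P: 39.17 / 30.97 = 1.265 mol; S: 60.83 / 32.07 = 1.897 mol
Ratios (÷ 1.265): P 1.000, S 1.500
Multiply by 2: P 2.00, S 3.00 → P2S3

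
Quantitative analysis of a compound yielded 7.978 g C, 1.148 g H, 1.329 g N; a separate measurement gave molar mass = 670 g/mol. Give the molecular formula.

C42H72N6

C: 7.978 g ÷ 12.01 g/mol = 0.6643 mol
H: 1.148 g ÷ 1.008 g/mol = 1.139 mol
N: 1.329 g ÷ 14.01 g/mol = 0.09486 mol
Divide by the smallest (0.09486 mol N): C 7.003, H 12.006, N 1.000
Ratio ≈ 7:12:1, so the empirical formula is C7H12N
Empirical-formula mass = 110.18 g/mol
n = 670 / 110.18 = 6.08 ≈ 6
Molecular formula = (C7H12N)×6 = C42H72N6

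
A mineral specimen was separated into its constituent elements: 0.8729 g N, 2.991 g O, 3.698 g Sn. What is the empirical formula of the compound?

N2O6Sn

N: 0.8729 g ÷ 14.01 g/mol = 0.06231 mol
O: 2.991 g ÷ 16.00 g/mol = 0.1869 mol
Sn: 3.698 g ÷ 118.71 g/mol = 0.03115 mol
Smallest is Sn at 0.03115 mol; normalising gives N 2.000, O 6.001, Sn 1.000
≈ 2:6:1 → N2O6Sn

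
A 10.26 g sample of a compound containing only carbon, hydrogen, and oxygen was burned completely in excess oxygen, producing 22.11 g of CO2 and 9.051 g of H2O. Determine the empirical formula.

mol C = 22.11 / 44.01 = 0.5024; mass C = 0.5024 × 12.01 = 6.034 g
mol H = 2 × (9.051 / 18.02) = 1.005; mass H = 1.005 × 1.008 = 1.013 g
mass O = 10.26 − (7.046) = 3.214 g → mol O = 0.2009
Divide by the smallest (0.2009 mol O): C 2.501, H 5.001, O 1.000
Scaling by 2: C 5.00, H 10.00, O 2.00 → C5H10O2

C5H10O2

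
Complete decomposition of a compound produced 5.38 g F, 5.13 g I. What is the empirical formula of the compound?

n(F) = 5.38/19.00 = 0.2832, n(I) = 5.13/126.90 = 0.04043
Ratios (÷ 0.04043): F 7.004, I 1.000
Ratio ≈ 7:1, so the empirical formula is F7I

F7I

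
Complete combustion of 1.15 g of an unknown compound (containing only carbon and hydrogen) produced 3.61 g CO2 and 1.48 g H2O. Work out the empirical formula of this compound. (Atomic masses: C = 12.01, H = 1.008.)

CH2

mol C = 3.61 / 44.01 = 0.08203; mass C = 0.08203 × 12.01 = 0.9851 g
mol H = 2 × (1.48 / 18.02) = 0.1643; mass H = 0.1643 × 1.008 = 0.1656 g
Smallest is C at 0.08203 mol; normalising gives C 1.000, H 2.003
≈ 1:2 → CH2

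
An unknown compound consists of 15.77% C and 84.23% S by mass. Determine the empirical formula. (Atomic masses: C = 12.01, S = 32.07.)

CS2

Assume 100 g: 15.77 g C, 84.23 g S.
n(C) = 15.77/12.01 = 1.313, n(S) = 84.23/32.07 = 2.626
Smallest is C at 1.313 mol; normalising gives C 1.000, S 2.000
→ CS2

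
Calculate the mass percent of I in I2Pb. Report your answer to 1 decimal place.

55.1%

Molar mass = 2(126.90) + 1(207.2) = 461.000 g/mol
Mass of I per mole = 2 × 126.90 = 253.800 g
% I = 253.800 / 461.000 × 100 = 55.1%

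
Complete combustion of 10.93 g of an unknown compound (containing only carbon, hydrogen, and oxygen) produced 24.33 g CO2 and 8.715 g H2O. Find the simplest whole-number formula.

C8H14O3

mol C = 24.33 / 44.01 = 0.5528; mass C = 0.5528 × 12.01 = 6.639 g
mol H = 2 × (8.715 / 18.02) = 0.9673; mass H = 0.9673 × 1.008 = 0.9750 g
mass O = 10.93 − (7.614) = 3.316 g → mol O = 0.2072
Ratios (÷ 0.2072): C 2.668, H 4.668, O 1.000
Multiply by 3: C 8.00, H 14.00, O 3.00 → C8H14O3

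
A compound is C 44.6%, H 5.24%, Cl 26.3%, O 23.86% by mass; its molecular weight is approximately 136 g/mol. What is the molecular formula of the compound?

C5H7ClO2

Assume 100 g: 44.6 g C, 5.24 g H, 26.3 g Cl, 23.86 g O.
n(C) = 44.6/12.01 = 3.714, n(H) = 5.24/1.008 = 5.198, n(Cl) = 26.3/35.45 = 0.7419, n(O) = 23.86/16.00 = 1.491
Ratios (÷ 0.7419): C 5.006, H 7.007, Cl 1.000, O 2.010
Ratio ≈ 5:7:1:2, so the empirical formula is C5H7ClO2
Empirical-formula mass = 134.56 g/mol
n = 136 / 134.56 = 1.01 ≈ 1
Molecular formula = empirical formula = C5H7ClO2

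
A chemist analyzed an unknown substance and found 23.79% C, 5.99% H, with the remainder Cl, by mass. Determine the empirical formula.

CH3Cl

Assume 100 g: 23.79 g C, 5.99 g H, 70.22 g Cl.
Moles — C: 23.79 / 12.01 = 1.981 mol; H: 5.99 / 1.008 = 5.942 mol; Cl: 70.22 / 35.45 = 1.981 mol
Smallest is Cl at 1.981 mol; normalising gives C 1.000, H 3.000, Cl 1.000
≈ 1:3:1 → CH3Cl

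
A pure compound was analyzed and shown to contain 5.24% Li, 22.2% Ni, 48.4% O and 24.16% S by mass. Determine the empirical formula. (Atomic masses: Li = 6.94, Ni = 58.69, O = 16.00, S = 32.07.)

Assume 100 g: 5.24 g Li, 22.2 g Ni, 48.4 g O, 24.16 g S.
n(Li) = 5.24/6.94 = 0.755, n(Ni) = 22.2/58.69 = 0.3783, n(O) = 48.4/16.00 = 3.025, n(S) = 24.16/32.07 = 0.7534
Smallest is Ni at 0.3783 mol; normalising gives Li 1.996, Ni 1.000, O 7.997, S 1.992
→ Li2NiO8S2

Li2NiO8S2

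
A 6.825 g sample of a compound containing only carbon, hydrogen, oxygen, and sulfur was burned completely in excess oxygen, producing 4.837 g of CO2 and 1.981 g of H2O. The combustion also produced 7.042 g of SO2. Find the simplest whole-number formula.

mol C = 4.837 / 44.01 = 0.1099; mass C = 0.1099 × 12.01 = 1.320 g
mol H = 2 × (1.981 / 18.02) = 0.2199; mass H = 0.2199 × 1.008 = 0.2216 g
mol S = 7.042 / 64.07 = 0.1099; mass S = 3.525 g
mass O = 6.825 − (5.066) = 1.759 g → mol O = 0.1099
Ratios (÷ 0.1099): C 1.000, H 2.000, O 1.000, S 1.000
Ratio ≈ 1:2:1:1, so the empirical formula is CH2OS

CH2OS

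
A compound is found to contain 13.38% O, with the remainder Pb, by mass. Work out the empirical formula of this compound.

Assume 100 g: 13.38 g O, 86.62 g Pb.
n(O) = 13.38/16.00 = 0.8363, n(Pb) = 86.62/207.2 = 0.4181
Ratios (÷ 0.4181): O 2.000, Pb 1.000
≈ 2:1 → O2Pb

O2Pb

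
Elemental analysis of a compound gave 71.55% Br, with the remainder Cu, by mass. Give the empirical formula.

Br2Cu

Assume 100 g: 71.55 g Br, 28.45 g Cu.
n(Br) = 71.55/79.90 = 0.8955, n(Cu) = 28.45/63.55 = 0.4477
Divide by the smallest (0.4477 mol Cu): Br 2.000, Cu 1.000
→ Br2Cu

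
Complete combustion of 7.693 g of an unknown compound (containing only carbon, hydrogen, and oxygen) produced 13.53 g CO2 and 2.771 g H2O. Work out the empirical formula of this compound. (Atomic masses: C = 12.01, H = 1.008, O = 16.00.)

C4H4O3

mol C = 13.53 / 44.01 = 0.3074; mass C = 0.3074 × 12.01 = 3.692 g
mol H = 2 × (2.771 / 18.02) = 0.3075; mass H = 0.3075 × 1.008 = 0.3100 g
mass O = 7.693 − (4.002) = 3.691 g → mol O = 0.2307
Smallest is O at 0.2307 mol; normalising gives C 1.333, H 1.333, O 1.000
×3: C 4.00, H 4.00, O 3.00 → C4H4O3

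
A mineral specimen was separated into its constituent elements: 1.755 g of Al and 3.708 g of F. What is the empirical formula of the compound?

Moles — Al: 1.755 / 26.98 = 0.06505 mol; F: 3.708 / 19.00 = 0.1952 mol
Smallest is Al at 0.06505 mol; normalising gives Al 1.000, F 3.000
Ratio ≈ 1:3, so the empirical formula is AlF3

AlF3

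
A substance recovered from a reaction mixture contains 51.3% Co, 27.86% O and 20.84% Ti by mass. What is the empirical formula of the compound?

Co2O4Ti

Assume 100 g: 51.3 g Co, 27.86 g O, 20.84 g Ti.
Co: 51.3 g ÷ 58.93 g/mol = 0.8705 mol
O: 27.86 g ÷ 16.00 g/mol = 1.741 mol
Ti: 20.84 g ÷ 47.87 g/mol = 0.4353 mol
Divide by the smallest (0.4353 mol Ti): Co 2.000, O 4.000, Ti 1.000
→ Co2O4Ti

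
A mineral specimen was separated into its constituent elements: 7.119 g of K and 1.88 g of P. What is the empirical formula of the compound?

K3P

K: 7.119 g ÷ 39.10 g/mol = 0.1821 mol
P: 1.88 g ÷ 30.97 g/mol = 0.0607 mol
Divide by the smallest (0.0607 mol P): K 2.999, P 1.000
Ratio ≈ 3:1, so the empirical formula is K3P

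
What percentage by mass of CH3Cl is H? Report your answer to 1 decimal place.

Molar mass = 1(12.01) + 3(1.008) + 1(35.45) = 50.484 g/mol
Mass of H per mole = 3 × 1.008 = 3.024 g
% H = 3.024 / 50.484 × 100 = 6.0%

6.0%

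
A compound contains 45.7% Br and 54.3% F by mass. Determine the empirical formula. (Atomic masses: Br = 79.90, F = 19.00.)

Assume 100 g: 45.7 g Br, 54.3 g F.
Br: 45.7 g ÷ 79.90 g/mol = 0.572 mol
F: 54.3 g ÷ 19.00 g/mol = 2.858 mol
Smallest is Br at 0.572 mol; normalising gives Br 1.000, F 4.997
→ BrF5

BrF5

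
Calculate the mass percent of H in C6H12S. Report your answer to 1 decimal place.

10.4%

Molar mass = 6(12.01) + 12(1.008) + 1(32.07) = 116.226 g/mol
Mass of H per mole = 12 × 1.008 = 12.096 g
% H = 12.096 / 116.226 × 100 = 10.4%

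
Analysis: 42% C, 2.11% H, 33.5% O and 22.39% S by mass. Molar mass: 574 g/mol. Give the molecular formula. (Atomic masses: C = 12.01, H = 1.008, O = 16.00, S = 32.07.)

C20H12O12S4

Assume 100 g: 42 g C, 2.11 g H, 33.5 g O, 22.39 g S.
Moles — C: 42 / 12.01 = 3.497 mol; H: 2.11 / 1.008 = 2.093 mol; O: 33.5 / 16.00 = 2.094 mol; S: 22.39 / 32.07 = 0.6982 mol
Smallest is S at 0.6982 mol; normalising gives C 5.009, H 2.998, O 2.999, S 1.000
Ratio ≈ 5:3:3:1, so the empirical formula is C5H3O3S
Empirical-formula mass = 143.14 g/mol
n = 574 / 143.14 = 4.01 ≈ 4
Molecular formula = (C5H3O3S)×4 = C20H12O12S4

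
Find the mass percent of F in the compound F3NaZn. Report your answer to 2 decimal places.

Molar mass = 3(19.00) + 1(22.99) + 1(65.38) = 145.370 g/mol
Mass of F per mole = 3 × 19.00 = 57.000 g
% F = 57.000 / 145.370 × 100 = 39.21%

39.21%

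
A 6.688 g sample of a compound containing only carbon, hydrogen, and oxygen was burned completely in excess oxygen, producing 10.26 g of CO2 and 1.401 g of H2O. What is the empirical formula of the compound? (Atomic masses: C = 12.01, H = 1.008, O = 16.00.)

C3H2O3

mol C = 10.26 / 44.01 = 0.2331; mass C = 0.2331 × 12.01 = 2.800 g
mol H = 2 × (1.401 / 18.02) = 0.1555; mass H = 0.1555 × 1.008 = 0.1567 g
mass O = 6.688 − (2.957) = 3.731 g → mol O = 0.2332
Smallest is H at 0.1555 mol; normalising gives C 1.499, H 1.000, O 1.500
Scaling by 2: C 3.00, H 2.00, O 3.00 → C3H2O3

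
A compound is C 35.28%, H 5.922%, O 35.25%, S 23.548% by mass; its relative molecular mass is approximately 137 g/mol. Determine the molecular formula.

Assume 100 g: 35.28 g C, 5.922 g H, 35.25 g O, 23.548 g S.
Moles — C: 35.28 / 12.01 = 2.938 mol; H: 5.922 / 1.008 = 5.875 mol; O: 35.25 / 16.00 = 2.203 mol; S: 23.548 / 32.07 = 0.7343 mol
Smallest is S at 0.7343 mol; normalising gives C 4.001, H 8.001, O 3.000, S 1.000
→ C4H8O3S
Empirical-formula mass = 136.17 g/mol
n = 137 / 136.17 = 1.01 ≈ 1
Molecular formula = empirical formula = C4H8O3S

C4H8O3S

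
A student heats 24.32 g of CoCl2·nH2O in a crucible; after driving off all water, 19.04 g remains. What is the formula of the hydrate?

CoCl2·2H2O

Mass of water lost = 24.32 − 19.04 = 5.28 g → 5.28 / 18.02 = 0.293 mol H2O
Molar mass of CoCl2 = 129.83 g/mol → mol CoCl2 = 19.04 / 129.83 = 0.1467
n = 0.293 / 0.1467 = 2.00 ≈ 2 → CoCl2·2H2O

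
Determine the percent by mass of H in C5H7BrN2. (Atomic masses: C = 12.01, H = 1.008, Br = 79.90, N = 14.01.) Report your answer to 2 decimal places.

Molar mass = 5(12.01) + 7(1.008) + 1(79.90) + 2(14.01) = 175.026 g/mol
Mass of H per mole = 7 × 1.008 = 7.056 g
% H = 7.056 / 175.026 × 100 = 4.03%

4.03%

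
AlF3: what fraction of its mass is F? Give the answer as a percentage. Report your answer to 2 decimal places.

67.87%

Molar mass = 1(26.98) + 3(19.00) = 83.980 g/mol
Mass of F per mole = 3 × 19.00 = 57.000 g
% F = 57.000 / 83.980 × 100 = 67.87%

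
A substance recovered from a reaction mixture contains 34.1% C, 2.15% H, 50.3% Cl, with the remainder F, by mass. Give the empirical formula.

C4H3Cl2F

Assume 100 g: 34.1 g C, 2.15 g H, 50.3 g Cl, 13.45 g F.
Moles — C: 34.1 / 12.01 = 2.839 mol; H: 2.15 / 1.008 = 2.133 mol; Cl: 50.3 / 35.45 = 1.419 mol; F: 13.45 / 19.00 = 0.7079 mol
Ratios (÷ 0.7079): C 4.011, H 3.013, Cl 2.004, F 1.000
→ C4H3Cl2F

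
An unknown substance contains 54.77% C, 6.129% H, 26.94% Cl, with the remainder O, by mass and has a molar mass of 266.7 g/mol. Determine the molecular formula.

Assume 100 g: 54.77 g C, 6.129 g H, 26.94 g Cl, 12.161 g O.
Moles — C: 54.77 / 12.01 = 4.56 mol; H: 6.129 / 1.008 = 6.08 mol; Cl: 26.94 / 35.45 = 0.7599 mol; O: 12.161 / 16.00 = 0.7601 mol
Divide by the smallest (0.7599 mol Cl): C 6.001, H 8.001, Cl 1.000, O 1.000
→ C6H8ClO
Empirical-formula mass = 131.57 g/mol
n = 266.7 / 131.57 = 2.03 ≈ 2
Molecular formula = (C6H8ClO)×2 = C12H16Cl2O2

C12H16Cl2O2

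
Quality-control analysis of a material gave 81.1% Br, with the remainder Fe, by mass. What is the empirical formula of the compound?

Br3Fe

Assume 100 g: 81.1 g Br, 18.9 g Fe.
Moles — Br: 81.1 / 79.90 = 1.015 mol; Fe: 18.9 / 55.85 = 0.3384 mol
Smallest is Fe at 0.3384 mol; normalising gives Br 2.999, Fe 1.000
≈ 3:1 → Br3Fe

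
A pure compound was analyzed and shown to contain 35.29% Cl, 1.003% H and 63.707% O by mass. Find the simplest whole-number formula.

ClHO4

Assume 100 g: 35.29 g Cl, 1.003 g H, 63.707 g O.
n(Cl) = 35.29/35.45 = 0.9955, n(H) = 1.003/1.008 = 0.995, n(O) = 63.707/16.00 = 3.982
Smallest is H at 0.995 mol; normalising gives Cl 1.000, H 1.000, O 4.002
→ ClHO4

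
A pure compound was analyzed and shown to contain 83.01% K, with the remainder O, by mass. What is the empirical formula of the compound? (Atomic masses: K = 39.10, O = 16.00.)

K2O

Assume 100 g: 83.01 g K, 16.99 g O.
K: 83.01 g ÷ 39.10 g/mol = 2.123 mol
O: 16.99 g ÷ 16.00 g/mol = 1.062 mol
Smallest is O at 1.062 mol; normalising gives K 1.999, O 1.000
→ K2O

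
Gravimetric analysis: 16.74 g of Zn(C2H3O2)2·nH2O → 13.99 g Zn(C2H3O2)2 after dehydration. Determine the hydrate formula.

Mass of water lost = 16.74 − 13.99 = 2.75 g → 2.75 / 18.02 = 0.1526 mol H2O
Molar mass of Zn(C2H3O2)2 = 183.47 g/mol → mol Zn(C2H3O2)2 = 13.99 / 183.47 = 0.07625
n = 0.1526 / 0.07625 = 2.00 ≈ 2 → Zn(C2H3O2)2·2H2O

Zn(C2H3O2)2·2H2O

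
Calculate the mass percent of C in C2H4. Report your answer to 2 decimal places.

Molar mass = 2(12.01) + 4(1.008) = 28.052 g/mol
Mass of C per mole = 2 × 12.01 = 24.020 g
% C = 24.020 / 28.052 × 100 = 85.63%

85.63%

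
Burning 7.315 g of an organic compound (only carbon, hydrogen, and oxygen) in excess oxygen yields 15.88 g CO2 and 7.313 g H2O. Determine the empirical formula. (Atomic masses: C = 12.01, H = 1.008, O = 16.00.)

C8H18O3

mol C = 15.88 / 44.01 = 0.3608; mass C = 0.3608 × 12.01 = 4.334 g
mol H = 2 × (7.313 / 18.02) = 0.8117; mass H = 0.8117 × 1.008 = 0.8181 g
mass O = 7.315 − (5.152) = 2.163 g → mol O = 0.1352
Divide by the smallest (0.1352 mol O): C 2.669, H 6.003, O 1.000
Multiply by 3: C 8.01, H 18.01, O 3.00 → C8H18O3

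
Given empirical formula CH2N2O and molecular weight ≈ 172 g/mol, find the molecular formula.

Empirical-formula mass = 58.05 g/mol
n = 172 / 58.05 = 2.96 ≈ 3
Molecular formula = (CH2N2O)3 = C3H6N6O3

C3H6N6O3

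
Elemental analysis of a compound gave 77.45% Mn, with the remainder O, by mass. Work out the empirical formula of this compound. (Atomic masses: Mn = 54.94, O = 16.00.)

Assume 100 g: 77.45 g Mn, 22.55 g O.
Mn: 77.45 g ÷ 54.94 g/mol = 1.41 mol
O: 22.55 g ÷ 16.00 g/mol = 1.409 mol
Divide by the smallest (1.409 mol O): Mn 1.000, O 1.000
→ MnO

MnO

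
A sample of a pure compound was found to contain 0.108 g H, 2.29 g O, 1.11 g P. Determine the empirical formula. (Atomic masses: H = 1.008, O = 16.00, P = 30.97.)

n(H) = 0.108/1.008 = 0.1071, n(O) = 2.29/16.00 = 0.1431, n(P) = 1.11/30.97 = 0.03584
Divide by the smallest (0.03584 mol P): H 2.989, O 3.993, P 1.000
≈ 3:4:1 → H3O4P

H3O4P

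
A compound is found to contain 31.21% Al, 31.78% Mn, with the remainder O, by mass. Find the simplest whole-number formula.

Assume 100 g: 31.21 g Al, 31.78 g Mn, 37.01 g O.
Al: 31.21 g ÷ 26.98 g/mol = 1.157 mol
Mn: 31.78 g ÷ 54.94 g/mol = 0.5784 mol
O: 37.01 g ÷ 16.00 g/mol = 2.313 mol
Smallest is Mn at 0.5784 mol; normalising gives Al 2.000, Mn 1.000, O 3.999
≈ 2:1:4 → Al2MnO4

Al2MnO4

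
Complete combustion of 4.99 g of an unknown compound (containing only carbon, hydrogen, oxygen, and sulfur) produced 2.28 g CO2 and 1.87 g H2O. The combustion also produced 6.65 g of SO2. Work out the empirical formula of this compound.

CH4OS2

mol C = 2.28 / 44.01 = 0.05181; mass C = 0.05181 × 12.01 = 0.6222 g
mol H = 2 × (1.87 / 18.02) = 0.2075; mass H = 0.2075 × 1.008 = 0.2092 g
mol S = 6.65 / 64.07 = 0.1038; mass S = 3.329 g
mass O = 4.99 − (4.160) = 0.8300 g → mol O = 0.05187
Ratios (÷ 0.05181): C 1.000, H 4.006, O 1.001, S 2.003
→ CH4OS2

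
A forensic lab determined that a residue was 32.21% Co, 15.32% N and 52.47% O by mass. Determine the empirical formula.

Assume 100 g: 32.21 g Co, 15.32 g N, 52.47 g O.
n(Co) = 32.21/58.93 = 0.5466, n(N) = 15.32/14.01 = 1.094, n(O) = 52.47/16.00 = 3.279
Ratios (÷ 0.5466): Co 1.000, N 2.001, O 6.000
Ratio ≈ 1:2:6, so the empirical formula is CoN2O6

CoN2O6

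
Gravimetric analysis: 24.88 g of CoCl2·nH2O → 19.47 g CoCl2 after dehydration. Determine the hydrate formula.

CoCl2·2H2O

Mass of water lost = 24.88 − 19.47 = 5.41 g → 5.41 / 18.02 = 0.3002 mol H2O
Molar mass of CoCl2 = 129.83 g/mol → mol CoCl2 = 19.47 / 129.83 = 0.15
n = 0.3002 / 0.15 = 2.00 ≈ 2 → CoCl2·2H2O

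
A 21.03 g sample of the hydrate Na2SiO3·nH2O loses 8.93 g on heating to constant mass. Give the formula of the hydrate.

Mass of anhydrous Na2SiO3 = 21.03 − 8.93 = 12.1 g
mol H2O = 8.93 / 18.02 = 0.4956
Molar mass of Na2SiO3 = 122.07 g/mol → mol Na2SiO3 = 12.1 / 122.07 = 0.09912
n = 0.4956 / 0.09912 = 5.00 ≈ 5 → Na2SiO3·5H2O

Na2SiO3·5H2O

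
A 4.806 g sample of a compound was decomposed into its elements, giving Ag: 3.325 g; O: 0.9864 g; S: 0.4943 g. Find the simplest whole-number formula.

n(Ag) = 3.325/107.87 = 0.03082, n(O) = 0.9864/16.00 = 0.06165, n(S) = 0.4943/32.07 = 0.01541
Divide by the smallest (0.01541 mol S): Ag 2.000, O 4.000, S 1.000
Ratio ≈ 2:4:1, so the empirical formula is Ag2O4S

Ag2O4S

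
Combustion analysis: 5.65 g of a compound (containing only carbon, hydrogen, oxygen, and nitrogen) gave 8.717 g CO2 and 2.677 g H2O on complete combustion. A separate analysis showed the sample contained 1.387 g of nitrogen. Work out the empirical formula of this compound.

C2H3NO

mol C = 8.717 / 44.01 = 0.1981; mass C = 0.1981 × 12.01 = 2.379 g
mol H = 2 × (2.677 / 18.02) = 0.2971; mass H = 0.2971 × 1.008 = 0.2995 g
mol N = 1.387 / 14.01 = 0.09900
mass O = 5.65 − (4.065) = 1.585 g → mol O = 0.09904
Smallest is N at 0.099 mol; normalising gives C 2.001, H 3.001, N 1.000, O 1.000
≈ 2:3:1:1 → C2H3NO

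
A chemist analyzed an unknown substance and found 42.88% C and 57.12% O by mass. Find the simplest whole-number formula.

Assume 100 g: 42.88 g C, 57.12 g O.
n(C) = 42.88/12.01 = 3.57, n(O) = 57.12/16.00 = 3.57
Smallest is O at 3.57 mol; normalising gives C 1.000, O 1.000
≈ 1:1 → CO

CO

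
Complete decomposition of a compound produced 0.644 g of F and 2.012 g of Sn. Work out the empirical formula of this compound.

Moles — F: 0.644 / 19.00 = 0.03389 mol; Sn: 2.012 / 118.71 = 0.01695 mol
Smallest is Sn at 0.01695 mol; normalising gives F 2.000, Sn 1.000
≈ 2:1 → F2Sn

F2Sn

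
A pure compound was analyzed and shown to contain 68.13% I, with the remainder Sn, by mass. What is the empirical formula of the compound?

I2Sn

Assume 100 g: 68.13 g I, 31.87 g Sn.
I: 68.13 g ÷ 126.90 g/mol = 0.5369 mol
Sn: 31.87 g ÷ 118.71 g/mol = 0.2685 mol
Ratios (÷ 0.2685): I 2.000, Sn 1.000
≈ 2:1 → I2Sn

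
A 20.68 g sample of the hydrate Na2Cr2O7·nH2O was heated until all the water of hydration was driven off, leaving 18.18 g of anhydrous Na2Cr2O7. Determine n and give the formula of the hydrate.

Na2Cr2O7·2H2O

Mass of water lost = 20.68 − 18.18 = 2.5 g → 2.5 / 18.02 = 0.1387 mol H2O
Molar mass of Na2Cr2O7 = 261.98 g/mol → mol Na2Cr2O7 = 18.18 / 261.98 = 0.06939
n = 0.1387 / 0.06939 = 2.00 ≈ 2 → Na2Cr2O7·2H2O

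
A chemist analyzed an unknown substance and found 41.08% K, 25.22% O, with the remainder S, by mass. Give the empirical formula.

K2O3S2

Assume 100 g: 41.08 g K, 25.22 g O, 33.7 g S.
n(K) = 41.08/39.10 = 1.051, n(O) = 25.22/16.00 = 1.576, n(S) = 33.7/32.07 = 1.051
Ratios (÷ 1.051): K 1.000, O 1.500, S 1.000
Scaling by 2: K 2.00, O 3.00, S 2.00 → K2O3S2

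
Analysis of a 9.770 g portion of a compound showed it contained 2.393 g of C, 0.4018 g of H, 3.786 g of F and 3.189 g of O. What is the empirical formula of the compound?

C: 2.393 g ÷ 12.01 g/mol = 0.1993 mol
H: 0.4018 g ÷ 1.008 g/mol = 0.3986 mol
F: 3.786 g ÷ 19.00 g/mol = 0.1993 mol
O: 3.189 g ÷ 16.00 g/mol = 0.1993 mol
Smallest is C at 0.1993 mol; normalising gives C 1.000, H 2.001, F 1.000, O 1.000
→ CH2FO

CH2FO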